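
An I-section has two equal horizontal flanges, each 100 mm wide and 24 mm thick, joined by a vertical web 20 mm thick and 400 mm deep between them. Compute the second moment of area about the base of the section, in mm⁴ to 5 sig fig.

Split into non-overlapping primitives; take the origin at the lower-left of the bounding box.
Bottom flange: 100 × 24, A = 2 400 mm², y = 12 mm, Ī = 115 200 mm⁴.
Web: 20 × 400, A = 8 000 mm², y = 224 mm, Ī = 106 666 667 mm⁴.
Top flange: 100 × 24, A = 2 400 mm², y = 436 mm, Ī = 115 200 mm⁴.
Transfer each piece to the bottom edge using Ī + A·d² with d = y − 0:
  bottom flange: d = 12 mm → contributes +460 800 mm⁴
  web: d = 224 mm → contributes +508 074 667 mm⁴
  top flange: d = 436 mm → contributes +456 345 600 mm⁴
Total I = 964 881 067 mm⁴.

I_base ≈ 9.6488 × 10⁸ mm⁴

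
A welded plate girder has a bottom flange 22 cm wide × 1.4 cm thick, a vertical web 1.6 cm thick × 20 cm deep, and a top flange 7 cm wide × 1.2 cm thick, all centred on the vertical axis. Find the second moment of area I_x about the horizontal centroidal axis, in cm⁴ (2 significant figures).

Break the section into simple shapes (no overlaps), measuring from the bottom-left corner of the bounding box.
Bottom plate: 22 × 1.4, A = 30.8 cm², y = 0.7 cm, Ī = 5.031 cm⁴.
Web plate: 1.6 × 20, A = 32 cm², y = 11.4 cm, Ī = 1 067 cm⁴.
Top plate: 7 × 1.2, A = 8.4 cm², y = 22 cm, Ī = 1.008 cm⁴.
Centroid: ȳ = ΣA·y / ΣA = 8.022 cm.
Transfer each piece to the horizontal centroidal axis using Ī + A·d² with d = y − 8.022:
  bottom plate: d = -7.322 cm → contributes +1 656 cm⁴
  web plate: d = 3.378 cm → contributes +1 432 cm⁴
  top plate: d = 13.98 cm → contributes +1 642 cm⁴
Total I = 4 730 cm⁴.

I_x ≈ 4700 cm⁴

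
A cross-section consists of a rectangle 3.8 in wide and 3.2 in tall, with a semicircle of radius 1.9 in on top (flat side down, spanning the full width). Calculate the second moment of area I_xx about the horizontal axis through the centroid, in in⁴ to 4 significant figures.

I_xx ≈ 34.20 in⁴

Break the section into simple shapes (no overlaps), measuring from the bottom-left corner of the bounding box.
Rectangular body: 3.8 × 3.2, A = 12.16 in², y = 1.6 in, Ī = 10.3765 in⁴.
Semicircular cap: semicircle r = 1.9, A = 5.67057 in², y = 4.00639 in, Ī = 1.43036 in⁴.
Centroid: ȳ = ΣA·y / ΣA = 2.36529 in.
Transfer each piece to the horizontal axis through the centroid using Ī + A·d² with d = y − 2.36529:
  rectangular body: d = -0.765291 in → contributes +17.4983 in⁴
  semicircular cap: d = 1.64109 in → contributes +16.7023 in⁴
Total I = 34.2006 in⁴.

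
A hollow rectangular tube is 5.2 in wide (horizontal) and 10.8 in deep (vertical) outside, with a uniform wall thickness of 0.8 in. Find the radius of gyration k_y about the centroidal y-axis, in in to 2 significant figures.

Decompose the section into non-overlapping parts with the origin at the bottom-left of its bounding rectangle.
Outer rectangle: 5.2 × 10.8, A = 56.16 in², x = 2.6 in, Ī = 126.5 in⁴.
Inner void (subtracted): 3.6 × 9.2, A = 33.12 in², x = 2.6 in, Ī = 35.77 in⁴.
By symmetry the centroid is at mid-width, x̄ = 2.6 in.
All pieces are centred on the centroidal y-axis, so I = ΣĪ (holes subtracted) = 90.78 in⁴.
Radius of gyration: k = √(I/A) = √(90.78 / 23.04) = 1.985 in.

k_y ≈ 2.0 in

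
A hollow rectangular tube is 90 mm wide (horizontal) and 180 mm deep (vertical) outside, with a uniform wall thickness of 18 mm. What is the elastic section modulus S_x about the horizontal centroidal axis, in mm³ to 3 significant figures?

Split into non-overlapping primitives; take the origin at the lower-left of the bounding box.
Outer rectangle: 90 × 180, A = 16 200 mm², y = 90 mm, Ī = 43 740 000 mm⁴.
Inner void (subtracted): 54 × 144, A = 7 776 mm², y = 90 mm, Ī = 13 436 928 mm⁴.
By symmetry the centroid is at mid-height, ȳ = 90 mm.
All pieces are centred on the horizontal centroidal axis, so I = ΣĪ (holes subtracted) = 30 303 072 mm⁴.
Extreme fibre distance c = 90 mm; S = I/c = 336 701 mm³.

S_x ≈ 3.37 × 10⁵ mm³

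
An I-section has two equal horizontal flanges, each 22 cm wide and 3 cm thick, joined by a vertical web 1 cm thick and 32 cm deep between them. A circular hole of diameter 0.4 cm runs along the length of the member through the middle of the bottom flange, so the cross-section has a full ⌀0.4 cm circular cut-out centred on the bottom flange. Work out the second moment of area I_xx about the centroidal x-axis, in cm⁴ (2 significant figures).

Treat the section as a set of non-overlapping primitives; coordinates are from the bounding-box lower-left.
Bottom flange: 22 × 3, A = 66 cm², y = 1.5 cm, Ī = 49.5 cm⁴.
Web: 1 × 32, A = 32 cm², y = 19 cm, Ī = 2 731 cm⁴.
Top flange: 22 × 3, A = 66 cm², y = 36.5 cm, Ī = 49.5 cm⁴.
Hole (subtracted): ⌀0.4, A = 0.1257 cm², y = 1.5 cm, Ī = 0.001257 cm⁴.
Centroid: ȳ = ΣA·y / ΣA = 19.01 cm.
Transfer each piece to the centroidal x-axis using Ī + A·d² with d = y − 19.01:
  bottom flange: d = -17.51 cm → contributes +20 293 cm⁴
  web: d = -0.01342 cm → contributes +2 731 cm⁴
  top flange: d = 17.49 cm → contributes +20 231 cm⁴
  hole: d = -17.51 cm → contributes −38.54 cm⁴
Total I = 43 216 cm⁴.

I_xx ≈ 4.3 × 10⁴ cm⁴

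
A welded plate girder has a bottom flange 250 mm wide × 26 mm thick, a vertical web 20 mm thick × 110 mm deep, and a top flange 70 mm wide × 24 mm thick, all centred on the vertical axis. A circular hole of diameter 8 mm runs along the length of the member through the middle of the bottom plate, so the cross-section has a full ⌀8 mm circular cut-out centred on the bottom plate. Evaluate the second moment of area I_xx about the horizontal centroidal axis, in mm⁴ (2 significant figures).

I_xx ≈ 3.0 × 10⁷ mm⁴

Split into non-overlapping primitives; take the origin at the lower-left of the bounding box.
Bottom plate: 250 × 26, A = 6 500 mm², y = 13 mm, Ī = 366 167 mm⁴.
Web plate: 20 × 110, A = 2 200 mm², y = 81 mm, Ī = 2 218 333 mm⁴.
Top plate: 70 × 24, A = 1 680 mm², y = 148 mm, Ī = 80 640 mm⁴.
Hole (subtracted): ⌀8, A = 50.27 mm², y = 13 mm, Ī = 201.1 mm⁴.
Centroid: ȳ = ΣA·y / ΣA = 49.44 mm.
Transfer each piece to the horizontal centroidal axis using Ī + A·d² with d = y − 49.44:
  bottom plate: d = -36.44 mm → contributes +8 996 633 mm⁴
  web plate: d = 31.56 mm → contributes +4 409 816 mm⁴
  top plate: d = 98.56 mm → contributes +16 400 781 mm⁴
  hole: d = -36.44 mm → contributes −66 942 mm⁴
Total I = 29 740 289 mm⁴.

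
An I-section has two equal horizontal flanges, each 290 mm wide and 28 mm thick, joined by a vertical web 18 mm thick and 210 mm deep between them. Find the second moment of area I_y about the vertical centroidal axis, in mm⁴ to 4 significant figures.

Treat the section as a set of non-overlapping primitives; coordinates are from the bounding-box lower-left.
Bottom flange: 290 × 28, A = 8 120 mm², x = 145 mm, Ī = 56 907 667 mm⁴.
Web: 18 × 210, A = 3 780 mm², x = 145 mm, Ī = 102 060 mm⁴.
Top flange: 290 × 28, A = 8 120 mm², x = 145 mm, Ī = 56 907 667 mm⁴.
By symmetry the centroid is at mid-width, x̄ = 145 mm.
All pieces are centred on the vertical centroidal axis, so I = ΣĪ = 113 917 393 mm⁴.

I_y ≈ 1.139 × 10⁸ mm⁴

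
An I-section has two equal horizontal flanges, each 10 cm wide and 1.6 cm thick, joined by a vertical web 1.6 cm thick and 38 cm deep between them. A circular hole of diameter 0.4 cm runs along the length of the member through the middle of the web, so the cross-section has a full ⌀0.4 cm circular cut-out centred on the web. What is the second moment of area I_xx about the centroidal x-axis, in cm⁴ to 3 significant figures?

Break the section into simple shapes (no overlaps), measuring from the bottom-left corner of the bounding box.
Bottom flange: 10 × 1.6, A = 16 cm², y = 0.8 cm, Ī = 3.4133 cm⁴.
Web: 1.6 × 38, A = 60.8 cm², y = 20.6 cm, Ī = 7316.3 cm⁴.
Top flange: 10 × 1.6, A = 16 cm², y = 40.4 cm, Ī = 3.4133 cm⁴.
Hole (subtracted): ⌀0.4, A = 0.12566 cm², y = 20.6 cm, Ī = 0.0012566 cm⁴.
By symmetry the centroid is at mid-height, ȳ = 20.6 cm.
Transfer each piece to the centroidal x-axis using Ī + A·d² with d = y − 20.6:
  bottom flange: d = -19.8 cm → contributes +6276.1 cm⁴
  web: d = 0 cm → contributes +7316.3 cm⁴
  top flange: d = 19.8 cm → contributes +6276.1 cm⁴
  hole: d = 0 cm → contributes −0.0012566 cm⁴
Total I = 19 868 cm⁴.

I_xx ≈ 1.99 × 10⁴ cm⁴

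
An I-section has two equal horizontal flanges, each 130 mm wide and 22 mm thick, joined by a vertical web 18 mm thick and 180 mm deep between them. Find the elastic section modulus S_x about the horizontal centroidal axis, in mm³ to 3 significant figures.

S_x ≈ 6.01 × 10⁵ mm³

Break the section into simple shapes (no overlaps), measuring from the bottom-left corner of the bounding box.
Bottom flange: 130 × 22, A = 2 860 mm², y = 11 mm, Ī = 115 353 mm⁴.
Web: 18 × 180, A = 3 240 mm², y = 112 mm, Ī = 8 748 000 mm⁴.
Top flange: 130 × 22, A = 2 860 mm², y = 213 mm, Ī = 115 353 mm⁴.
By symmetry the centroid is at mid-height, ȳ = 112 mm.
Transfer each piece to the horizontal centroidal axis using Ī + A·d² with d = y − 112:
  bottom flange: d = -101 mm → contributes +29 290 213 mm⁴
  web: d = 0 mm → contributes +8 748 000 mm⁴
  top flange: d = 101 mm → contributes +29 290 213 mm⁴
Total I = 67 328 427 mm⁴.
Extreme fibre distance c = 112 mm; S = I/c = 601 147 mm³.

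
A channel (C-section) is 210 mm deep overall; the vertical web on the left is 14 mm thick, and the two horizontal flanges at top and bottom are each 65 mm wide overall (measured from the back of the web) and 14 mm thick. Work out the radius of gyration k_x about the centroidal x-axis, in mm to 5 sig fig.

k_x ≈ 74.958 mm

Decompose the section into non-overlapping parts with the origin at the bottom-left of its bounding rectangle.
Web: 14 × 210, A = 2 940 mm², y = 105 mm, Ī = 10 804 500 mm⁴.
Top flange (beyond web): 51 × 14, A = 714 mm², y = 203 mm, Ī = 11 662 mm⁴.
Bottom flange (beyond web): 51 × 14, A = 714 mm², y = 7 mm, Ī = 11 662 mm⁴.
By symmetry the centroid is at mid-height, ȳ = 105 mm.
Transfer each piece to the centroidal x-axis using Ī + A·d² with d = y − 105:
  web: d = 0 mm → contributes +10 804 500 mm⁴
  top flange (beyond web): d = 98 mm → contributes +6 868 918 mm⁴
  bottom flange (beyond web): d = -98 mm → contributes +6 868 918 mm⁴
Total I = 24 542 336 mm⁴.
Radius of gyration: k = √(I/A) = √(24 542 336 / 4 368) = 74.95777 mm.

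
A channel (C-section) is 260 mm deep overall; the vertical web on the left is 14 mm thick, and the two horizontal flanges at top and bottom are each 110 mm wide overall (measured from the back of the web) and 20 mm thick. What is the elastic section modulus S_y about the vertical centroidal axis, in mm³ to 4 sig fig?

S_y ≈ 1.158 × 10⁵ mm³

Break the section into simple shapes (no overlaps), measuring from the bottom-left corner of the bounding box.
Web: 14 × 260, A = 3 640 mm², x = 7 mm, Ī = 59453.3 mm⁴.
Top flange (beyond web): 96 × 20, A = 1 920 mm², x = 62 mm, Ī = 1 474 560 mm⁴.
Bottom flange (beyond web): 96 × 20, A = 1 920 mm², x = 62 mm, Ī = 1 474 560 mm⁴.
Centroid: x̄ = ΣA·x / ΣA = 35.2353 mm.
Transfer each piece to the vertical centroidal axis using Ī + A·d² with d = x − 35.2353:
  web: d = -28.2353 mm → contributes +2 961 377 mm⁴
  top flange (beyond web): d = 26.7647 mm → contributes +2 849 951 mm⁴
  bottom flange (beyond web): d = 26.7647 mm → contributes +2 849 951 mm⁴
Total I = 8 661 279 mm⁴.
Extreme fibre distance c = 74.7647 mm; S = I/c = 115 847 mm³.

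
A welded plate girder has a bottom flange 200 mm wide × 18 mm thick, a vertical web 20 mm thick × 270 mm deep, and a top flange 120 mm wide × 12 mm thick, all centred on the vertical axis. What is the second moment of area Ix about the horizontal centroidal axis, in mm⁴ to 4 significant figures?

Decompose the section into non-overlapping parts with the origin at the bottom-left of its bounding rectangle.
Bottom plate: 200 × 18, A = 3 600 mm², y = 9 mm, Ī = 97 200 mm⁴.
Web plate: 20 × 270, A = 5 400 mm², y = 153 mm, Ī = 32 805 000 mm⁴.
Top plate: 120 × 12, A = 1 440 mm², y = 294 mm, Ī = 17 280 mm⁴.
Centroid: ȳ = ΣA·y / ΣA = 122.793 mm.
Transfer each piece to the horizontal centroidal axis using Ī + A·d² with d = y − 122.793:
  bottom plate: d = -113.793 mm → contributes +46 713 133 mm⁴
  web plate: d = 30.2069 mm → contributes +37 732 266 mm⁴
  top plate: d = 171.207 mm → contributes +42 226 274 mm⁴
Total I = 126 671 673 mm⁴.

Ix ≈ 1.267 × 10⁸ mm⁴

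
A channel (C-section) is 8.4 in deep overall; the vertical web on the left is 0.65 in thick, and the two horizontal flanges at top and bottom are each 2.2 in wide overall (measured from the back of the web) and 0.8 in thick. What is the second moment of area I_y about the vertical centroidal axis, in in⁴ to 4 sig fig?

Break the section into simple shapes (no overlaps), measuring from the bottom-left corner of the bounding box.
Web: 0.65 × 8.4, A = 5.46 in², x = 0.325 in, Ī = 0.192238 in⁴.
Top flange (beyond web): 1.55 × 0.8, A = 1.24 in², x = 1.425 in, Ī = 0.248258 in⁴.
Bottom flange (beyond web): 1.55 × 0.8, A = 1.24 in², x = 1.425 in, Ī = 0.248258 in⁴.
Centroid: x̄ = ΣA·x / ΣA = 0.668577 in.
Transfer each piece to the vertical centroidal axis using Ī + A·d² with d = x − 0.668577:
  web: d = -0.343577 in → contributes +0.836763 in⁴
  top flange (beyond web): d = 0.756423 in → contributes +0.957757 in⁴
  bottom flange (beyond web): d = 0.756423 in → contributes +0.957757 in⁴
Total I = 2.75228 in⁴.

I_y ≈ 2.752 in⁴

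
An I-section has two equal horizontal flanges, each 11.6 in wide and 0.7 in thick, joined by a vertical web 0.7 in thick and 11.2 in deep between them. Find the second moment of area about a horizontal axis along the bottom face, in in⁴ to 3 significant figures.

I_base ≈ 1610 in⁴

Decompose the section into non-overlapping parts with the origin at the bottom-left of its bounding rectangle.
Bottom flange: 11.6 × 0.7, A = 8.12 in², y = 0.35 in, Ī = 0.33157 in⁴.
Web: 0.7 × 11.2, A = 7.84 in², y = 6.3 in, Ī = 81.954 in⁴.
Top flange: 11.6 × 0.7, A = 8.12 in², y = 12.25 in, Ī = 0.33157 in⁴.
Transfer each piece to the base of the section using Ī + A·d² with d = y − 0:
  bottom flange: d = 0.35 in → contributes +1.3263 in⁴
  web: d = 6.3 in → contributes +393.12 in⁴
  top flange: d = 12.25 in → contributes +1218.8 in⁴
Total I = 1613.3 in⁴.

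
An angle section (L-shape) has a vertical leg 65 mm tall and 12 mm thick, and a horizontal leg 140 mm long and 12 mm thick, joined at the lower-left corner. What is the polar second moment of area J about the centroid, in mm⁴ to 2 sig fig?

Split into non-overlapping primitives; take the origin at the lower-left of the bounding box.
Vertical leg: 12 × 65, A = 780 mm², y = 32.5 mm, Ī = 274 625 mm⁴.
Horizontal leg (remainder): 128 × 12, A = 1 536 mm², y = 6 mm, Ī = 18 432 mm⁴.
Centroid: ȳ = ΣA·y / ΣA = 14.92 mm.
Transfer each piece to the centroidal x-axis using Ī + A·d² with d = y − 14.92:
  vertical leg: d = 17.58 mm → contributes +515 555 mm⁴
  horizontal leg (remainder): d = -8.925 mm → contributes +140 779 mm⁴
Total I = 656 335 mm⁴.
For the y-axis: x̄ = 52.42 mm.
Repeating about the centroidal y-axis gives I_y = 4 641 310 mm⁴.
Polar second moment: J = I_x + I_y = 5 297 645 mm⁴.

J ≈ 5.3 × 10⁶ mm⁴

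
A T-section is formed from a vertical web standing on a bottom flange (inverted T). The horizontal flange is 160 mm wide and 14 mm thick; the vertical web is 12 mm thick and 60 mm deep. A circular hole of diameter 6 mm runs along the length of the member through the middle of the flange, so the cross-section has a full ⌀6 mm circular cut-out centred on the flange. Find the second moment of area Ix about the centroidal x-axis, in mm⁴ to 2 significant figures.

Ix ≈ 1.0 × 10⁶ mm⁴

Break the section into simple shapes (no overlaps), measuring from the bottom-left corner of the bounding box.
Flange: 160 × 14, A = 2 240 mm², y = 7 mm, Ī = 36 587 mm⁴.
Web: 12 × 60, A = 720 mm², y = 44 mm, Ī = 216 000 mm⁴.
Hole (subtracted): ⌀6, A = 28.27 mm², y = 7 mm, Ī = 63.62 mm⁴.
Centroid: ȳ = ΣA·y / ΣA = 16.09 mm.
Transfer each piece to the centroidal x-axis using Ī + A·d² with d = y − 16.09:
  flange: d = -9.087 mm → contributes +221 543 mm⁴
  web: d = 27.91 mm → contributes +776 986 mm⁴
  hole: d = -9.087 mm → contributes −2 398 mm⁴
Total I = 996 131 mm⁴.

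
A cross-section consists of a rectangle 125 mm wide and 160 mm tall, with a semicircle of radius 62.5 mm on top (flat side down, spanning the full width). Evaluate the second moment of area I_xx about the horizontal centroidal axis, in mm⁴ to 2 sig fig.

I_xx ≈ 9.8 × 10⁷ mm⁴

Decompose the section into non-overlapping parts with the origin at the bottom-left of its bounding rectangle.
Rectangular body: 125 × 160, A = 20 000 mm², y = 80 mm, Ī = 42 666 667 mm⁴.
Semicircular cap: semicircle r = 62.5, A = 6 136 mm², y = 186.5 mm, Ī = 1 674 758 mm⁴.
Centroid: ȳ = ΣA·y / ΣA = 105 mm.
Transfer each piece to the horizontal centroidal axis using Ī + A·d² with d = y − 105:
  rectangular body: d = -25.01 mm → contributes +55 175 705 mm⁴
  semicircular cap: d = 81.52 mm → contributes +42 447 885 mm⁴
Total I = 97 623 590 mm⁴.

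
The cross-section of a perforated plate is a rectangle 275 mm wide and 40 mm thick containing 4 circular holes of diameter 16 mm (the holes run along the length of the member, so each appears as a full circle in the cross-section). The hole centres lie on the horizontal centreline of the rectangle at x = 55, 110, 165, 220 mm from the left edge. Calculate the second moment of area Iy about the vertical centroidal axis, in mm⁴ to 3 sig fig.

Break the section into simple shapes (no overlaps), measuring from the bottom-left corner of the bounding box.
Plate: 275 × 40, A = 11 000 mm², x = 137.5 mm, Ī = 69 322 917 mm⁴.
Hole 1 (subtracted): ⌀16, A = 201.06 mm², x = 55 mm, Ī = 3 217 mm⁴.
Hole 2 (subtracted): ⌀16, A = 201.06 mm², x = 110 mm, Ī = 3 217 mm⁴.
Hole 3 (subtracted): ⌀16, A = 201.06 mm², x = 165 mm, Ī = 3 217 mm⁴.
Hole 4 (subtracted): ⌀16, A = 201.06 mm², x = 220 mm, Ī = 3 217 mm⁴.
By symmetry the centroid is at mid-width, x̄ = 137.5 mm.
Transfer each piece to the vertical centroidal axis using Ī + A·d² with d = x − 137.5:
  plate: d = 0 mm → contributes +69 322 917 mm⁴
  hole 1: d = -82.5 mm → contributes −1 371 695 mm⁴
  hole 2: d = -27.5 mm → contributes −155 270 mm⁴
  hole 3: d = 27.5 mm → contributes −155 270 mm⁴
  hole 4: d = 82.5 mm → contributes −1 371 695 mm⁴
Total I = 66 268 987 mm⁴.

Iy ≈ 6.63 × 10⁷ mm⁴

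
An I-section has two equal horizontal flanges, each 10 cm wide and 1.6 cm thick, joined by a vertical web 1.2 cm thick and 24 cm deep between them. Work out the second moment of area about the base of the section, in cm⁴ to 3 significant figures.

Decompose the section into non-overlapping parts with the origin at the bottom-left of its bounding rectangle.
Bottom flange: 10 × 1.6, A = 16 cm², y = 0.8 cm, Ī = 3.4133 cm⁴.
Web: 1.2 × 24, A = 28.8 cm², y = 13.6 cm, Ī = 1382.4 cm⁴.
Top flange: 10 × 1.6, A = 16 cm², y = 26.4 cm, Ī = 3.4133 cm⁴.
Transfer each piece to the base of the section using Ī + A·d² with d = y − 0:
  bottom flange: d = 0.8 cm → contributes +13.653 cm⁴
  web: d = 13.6 cm → contributes +6709.2 cm⁴
  top flange: d = 26.4 cm → contributes +11 155 cm⁴
Total I = 17 878 cm⁴.

I_base ≈ 1.79 × 10⁴ cm⁴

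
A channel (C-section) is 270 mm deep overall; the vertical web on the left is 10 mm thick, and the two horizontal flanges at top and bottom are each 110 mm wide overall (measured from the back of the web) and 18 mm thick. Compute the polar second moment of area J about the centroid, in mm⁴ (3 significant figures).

J ≈ 8.13 × 10⁷ mm⁴

Split into non-overlapping primitives; take the origin at the lower-left of the bounding box.
Web: 10 × 270, A = 2 700 mm², y = 135 mm, Ī = 16 402 500 mm⁴.
Top flange (beyond web): 100 × 18, A = 1 800 mm², y = 261 mm, Ī = 48 600 mm⁴.
Bottom flange (beyond web): 100 × 18, A = 1 800 mm², y = 9 mm, Ī = 48 600 mm⁴.
By symmetry the centroid is at mid-height, ȳ = 135 mm.
Transfer each piece to the centroidal x-axis using Ī + A·d² with d = y − 135:
  web: d = 0 mm → contributes +16 402 500 mm⁴
  top flange (beyond web): d = 126 mm → contributes +28 625 400 mm⁴
  bottom flange (beyond web): d = -126 mm → contributes +28 625 400 mm⁴
Total I = 73 653 300 mm⁴.
For the y-axis: x̄ = 36.429 mm.
Repeating about the centroidal y-axis gives I_y = 7 689 643 mm⁴.
Polar second moment: J = I_x + I_y = 81 342 943 mm⁴.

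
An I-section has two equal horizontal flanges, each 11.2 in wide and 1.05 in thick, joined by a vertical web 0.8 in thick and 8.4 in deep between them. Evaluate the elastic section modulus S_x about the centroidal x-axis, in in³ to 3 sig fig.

Split into non-overlapping primitives; take the origin at the lower-left of the bounding box.
Bottom flange: 11.2 × 1.05, A = 11.76 in², y = 0.525 in, Ī = 1.0805 in⁴.
Web: 0.8 × 8.4, A = 6.72 in², y = 5.25 in, Ī = 39.514 in⁴.
Top flange: 11.2 × 1.05, A = 11.76 in², y = 9.975 in, Ī = 1.0805 in⁴.
By symmetry the centroid is at mid-height, ȳ = 5.25 in.
Transfer each piece to the centroidal x-axis using Ī + A·d² with d = y − 5.25:
  bottom flange: d = -4.725 in → contributes +263.63 in⁴
  web: d = 0 in → contributes +39.514 in⁴
  top flange: d = 4.725 in → contributes +263.63 in⁴
Total I = 566.77 in⁴.
Extreme fibre distance c = 5.25 in; S = I/c = 107.96 in³.

S_x ≈ 108 in³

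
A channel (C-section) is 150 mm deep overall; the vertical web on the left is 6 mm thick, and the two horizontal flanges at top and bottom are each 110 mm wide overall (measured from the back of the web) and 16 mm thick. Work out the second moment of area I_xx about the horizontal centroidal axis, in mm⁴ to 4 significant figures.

I_xx ≈ 1.670 × 10⁷ mm⁴

Break the section into simple shapes (no overlaps), measuring from the bottom-left corner of the bounding box.
Web: 6 × 150, A = 900 mm², y = 75 mm, Ī = 1 687 500 mm⁴.
Top flange (beyond web): 104 × 16, A = 1 664 mm², y = 142 mm, Ī = 35498.7 mm⁴.
Bottom flange (beyond web): 104 × 16, A = 1 664 mm², y = 8 mm, Ī = 35498.7 mm⁴.
By symmetry the centroid is at mid-height, ȳ = 75 mm.
Transfer each piece to the horizontal centroidal axis using Ī + A·d² with d = y − 75:
  web: d = 0 mm → contributes +1 687 500 mm⁴
  top flange (beyond web): d = 67 mm → contributes +7 505 195 mm⁴
  bottom flange (beyond web): d = -67 mm → contributes +7 505 195 mm⁴
Total I = 16 697 889 mm⁴.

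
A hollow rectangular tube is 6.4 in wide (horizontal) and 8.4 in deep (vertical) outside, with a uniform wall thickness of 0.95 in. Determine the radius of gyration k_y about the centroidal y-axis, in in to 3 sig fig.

k_y ≈ 2.34 in

Break the section into simple shapes (no overlaps), measuring from the bottom-left corner of the bounding box.
Outer rectangle: 6.4 × 8.4, A = 53.76 in², x = 3.2 in, Ī = 183.5 in⁴.
Inner void (subtracted): 4.5 × 6.5, A = 29.25 in², x = 3.2 in, Ī = 49.359 in⁴.
By symmetry the centroid is at mid-width, x̄ = 3.2 in.
All pieces are centred on the centroidal y-axis, so I = ΣĪ (holes subtracted) = 134.14 in⁴.
Radius of gyration: k = √(I/A) = √(134.14 / 24.51) = 2.3394 in.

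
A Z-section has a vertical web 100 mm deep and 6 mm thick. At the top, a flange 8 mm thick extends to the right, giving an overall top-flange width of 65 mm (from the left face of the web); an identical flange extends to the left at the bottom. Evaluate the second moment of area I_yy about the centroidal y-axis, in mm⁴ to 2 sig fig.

I_yy ≈ 1.3 × 10⁶ mm⁴

Split into non-overlapping primitives; take the origin at the lower-left of the bounding box.
Web: 6 × 100, A = 600 mm², x = 62 mm, Ī = 1 800 mm⁴.
Top flange (beyond web): 59 × 8, A = 472 mm², x = 94.5 mm, Ī = 136 919 mm⁴.
Bottom flange (beyond web): 59 × 8, A = 472 mm², x = 29.5 mm, Ī = 136 919 mm⁴.
Centroid: x̄ = ΣA·x / ΣA = 62 mm.
Transfer each piece to the centroidal y-axis using Ī + A·d² with d = x − 62:
  web: d = 0 mm → contributes +1 800 mm⁴
  top flange (beyond web): d = 32.5 mm → contributes +635 469 mm⁴
  bottom flange (beyond web): d = -32.5 mm → contributes +635 469 mm⁴
Total I = 1 272 739 mm⁴.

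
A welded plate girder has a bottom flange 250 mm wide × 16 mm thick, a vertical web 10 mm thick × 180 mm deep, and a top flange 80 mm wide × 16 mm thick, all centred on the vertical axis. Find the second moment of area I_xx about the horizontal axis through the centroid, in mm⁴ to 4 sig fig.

I_xx ≈ 4.565 × 10⁷ mm⁴

Decompose the section into non-overlapping parts with the origin at the bottom-left of its bounding rectangle.
Bottom plate: 250 × 16, A = 4 000 mm², y = 8 mm, Ī = 85333.3 mm⁴.
Web plate: 10 × 180, A = 1 800 mm², y = 106 mm, Ī = 4 860 000 mm⁴.
Top plate: 80 × 16, A = 1 280 mm², y = 204 mm, Ī = 27306.7 mm⁴.
Centroid: ȳ = ΣA·y / ΣA = 68.3503 mm.
Transfer each piece to the horizontal axis through the centroid using Ī + A·d² with d = y − 68.3503:
  bottom plate: d = -60.3503 mm → contributes +14 653 960 mm⁴
  web plate: d = 37.6497 mm → contributes +7 411 502 mm⁴
  top plate: d = 135.65 mm → contributes +23 580 389 mm⁴
Total I = 45 645 851 mm⁴.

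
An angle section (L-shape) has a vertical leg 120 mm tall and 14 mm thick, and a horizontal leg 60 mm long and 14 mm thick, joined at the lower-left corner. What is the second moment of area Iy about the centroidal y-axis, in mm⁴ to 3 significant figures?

Iy ≈ 5.60 × 10⁵ mm⁴

Split into non-overlapping primitives; take the origin at the lower-left of the bounding box.
Vertical leg: 14 × 120, A = 1 680 mm², x = 7 mm, Ī = 27 440 mm⁴.
Horizontal leg (remainder): 46 × 14, A = 644 mm², x = 37 mm, Ī = 113 559 mm⁴.
Centroid: x̄ = ΣA·x / ΣA = 15.313 mm.
Transfer each piece to the centroidal y-axis using Ī + A·d² with d = x − 15.313:
  vertical leg: d = -8.3133 mm → contributes +143 545 mm⁴
  horizontal leg (remainder): d = 21.687 mm → contributes +416 442 mm⁴
Total I = 559 987 mm⁴.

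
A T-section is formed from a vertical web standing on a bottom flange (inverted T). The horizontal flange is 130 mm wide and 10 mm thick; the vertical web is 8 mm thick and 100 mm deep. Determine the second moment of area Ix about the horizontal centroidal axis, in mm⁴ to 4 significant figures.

Ix ≈ 2.176 × 10⁶ mm⁴

Split into non-overlapping primitives; take the origin at the lower-left of the bounding box.
Flange: 130 × 10, A = 1 300 mm², y = 5 mm, Ī = 10833.3 mm⁴.
Web: 8 × 100, A = 800 mm², y = 60 mm, Ī = 666 667 mm⁴.
Centroid: ȳ = ΣA·y / ΣA = 25.9524 mm.
Transfer each piece to the horizontal centroidal axis using Ī + A·d² with d = y − 25.9524:
  flange: d = -20.9524 mm → contributes +581 536 mm⁴
  web: d = 34.0476 mm → contributes +1 594 059 mm⁴
Total I = 2 175 595 mm⁴.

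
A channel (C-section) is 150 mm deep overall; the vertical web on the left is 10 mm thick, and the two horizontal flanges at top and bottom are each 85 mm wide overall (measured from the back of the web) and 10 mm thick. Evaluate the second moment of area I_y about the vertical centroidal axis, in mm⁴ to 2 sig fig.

Split into non-overlapping primitives; take the origin at the lower-left of the bounding box.
Web: 10 × 150, A = 1 500 mm², x = 5 mm, Ī = 12 500 mm⁴.
Top flange (beyond web): 75 × 10, A = 750 mm², x = 47.5 mm, Ī = 351 563 mm⁴.
Bottom flange (beyond web): 75 × 10, A = 750 mm², x = 47.5 mm, Ī = 351 563 mm⁴.
Centroid: x̄ = ΣA·x / ΣA = 26.25 mm.
Transfer each piece to the vertical centroidal axis using Ī + A·d² with d = x − 26.25:
  web: d = -21.25 mm → contributes +689 844 mm⁴
  top flange (beyond web): d = 21.25 mm → contributes +690 234 mm⁴
  bottom flange (beyond web): d = 21.25 mm → contributes +690 234 mm⁴
Total I = 2 070 313 mm⁴.

I_y ≈ 2.1 × 10⁶ mm⁴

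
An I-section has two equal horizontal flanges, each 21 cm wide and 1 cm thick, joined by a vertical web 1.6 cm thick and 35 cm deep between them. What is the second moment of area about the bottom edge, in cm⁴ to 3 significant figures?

Break the section into simple shapes (no overlaps), measuring from the bottom-left corner of the bounding box.
Bottom flange: 21 × 1, A = 21 cm², y = 0.5 cm, Ī = 1.75 cm⁴.
Web: 1.6 × 35, A = 56 cm², y = 18.5 cm, Ī = 5716.7 cm⁴.
Top flange: 21 × 1, A = 21 cm², y = 36.5 cm, Ī = 1.75 cm⁴.
Transfer each piece to a horizontal axis along the bottom face using Ī + A·d² with d = y − 0:
  bottom flange: d = 0.5 cm → contributes +7 cm⁴
  web: d = 18.5 cm → contributes +24 883 cm⁴
  top flange: d = 36.5 cm → contributes +27 979 cm⁴
Total I = 52 869 cm⁴.

I_base ≈ 5.29 × 10⁴ cm⁴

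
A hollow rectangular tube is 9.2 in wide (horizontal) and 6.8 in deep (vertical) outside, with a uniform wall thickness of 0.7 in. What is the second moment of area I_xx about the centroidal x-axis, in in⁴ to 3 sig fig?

Decompose the section into non-overlapping parts with the origin at the bottom-left of its bounding rectangle.
Outer rectangle: 9.2 × 6.8, A = 62.56 in², y = 3.4 in, Ī = 241.06 in⁴.
Inner void (subtracted): 7.8 × 5.4, A = 42.12 in², y = 3.4 in, Ī = 102.35 in⁴.
By symmetry the centroid is at mid-height, ȳ = 3.4 in.
All pieces are centred on the centroidal x-axis, so I = ΣĪ (holes subtracted) = 138.71 in⁴.

I_xx ≈ 139 in⁴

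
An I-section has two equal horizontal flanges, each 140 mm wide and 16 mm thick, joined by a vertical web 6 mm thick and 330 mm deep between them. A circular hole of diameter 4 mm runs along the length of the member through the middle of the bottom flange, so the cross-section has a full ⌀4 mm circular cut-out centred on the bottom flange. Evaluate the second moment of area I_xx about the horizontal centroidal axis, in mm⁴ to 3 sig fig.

Split into non-overlapping primitives; take the origin at the lower-left of the bounding box.
Bottom flange: 140 × 16, A = 2 240 mm², y = 8 mm, Ī = 47 787 mm⁴.
Web: 6 × 330, A = 1 980 mm², y = 181 mm, Ī = 17 968 500 mm⁴.
Top flange: 140 × 16, A = 2 240 mm², y = 354 mm, Ī = 47 787 mm⁴.
Hole (subtracted): ⌀4, A = 12.566 mm², y = 8 mm, Ī = 12.566 mm⁴.
Centroid: ȳ = ΣA·y / ΣA = 181.34 mm.
Transfer each piece to the horizontal centroidal axis using Ī + A·d² with d = y − 181.34:
  bottom flange: d = -173.34 mm → contributes +67 350 334 mm⁴
  web: d = -0.33719 mm → contributes +17 968 725 mm⁴
  top flange: d = 172.66 mm → contributes +66 827 669 mm⁴
  hole: d = -173.34 mm → contributes −377 579 mm⁴
Total I = 151 769 149 mm⁴.

I_xx ≈ 1.52 × 10⁸ mm⁴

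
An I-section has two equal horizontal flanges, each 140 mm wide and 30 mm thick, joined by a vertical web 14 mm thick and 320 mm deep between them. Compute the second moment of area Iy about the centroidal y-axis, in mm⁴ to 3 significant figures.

Iy ≈ 1.38 × 10⁷ mm⁴

Treat the section as a set of non-overlapping primitives; coordinates are from the bounding-box lower-left.
Bottom flange: 140 × 30, A = 4 200 mm², x = 70 mm, Ī = 6 860 000 mm⁴.
Web: 14 × 320, A = 4 480 mm², x = 70 mm, Ī = 73 173 mm⁴.
Top flange: 140 × 30, A = 4 200 mm², x = 70 mm, Ī = 6 860 000 mm⁴.
By symmetry the centroid is at mid-width, x̄ = 70 mm.
All pieces are centred on the centroidal y-axis, so I = ΣĪ = 13 793 173 mm⁴.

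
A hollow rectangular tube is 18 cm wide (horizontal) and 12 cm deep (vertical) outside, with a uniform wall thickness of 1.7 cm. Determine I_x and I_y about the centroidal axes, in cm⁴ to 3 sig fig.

Decompose the section into non-overlapping parts with the origin at the bottom-left of its bounding rectangle.
Outer rectangle: 18 × 12, A = 216 cm², y = 6 cm, Ī = 2 592 cm⁴.
Inner void (subtracted): 14.6 × 8.6, A = 125.56 cm², y = 6 cm, Ī = 773.87 cm⁴.
By symmetry the centroid is at mid-height, ȳ = 6 cm.
All pieces are centred on the centroidal x-axis, so I = ΣĪ (holes subtracted) = 1818.1 cm⁴.
Repeating about the centroidal y-axis gives I_y = 3601.6 cm⁴.

I_x ≈ 1820 cm⁴, I_y ≈ 3600 cm⁴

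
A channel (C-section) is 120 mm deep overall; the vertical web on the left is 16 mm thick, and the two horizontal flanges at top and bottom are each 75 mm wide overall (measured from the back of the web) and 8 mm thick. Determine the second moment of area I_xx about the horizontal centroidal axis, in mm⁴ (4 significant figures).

Break the section into simple shapes (no overlaps), measuring from the bottom-left corner of the bounding box.
Web: 16 × 120, A = 1 920 mm², y = 60 mm, Ī = 2 304 000 mm⁴.
Top flange (beyond web): 59 × 8, A = 472 mm², y = 116 mm, Ī = 2517.33 mm⁴.
Bottom flange (beyond web): 59 × 8, A = 472 mm², y = 4 mm, Ī = 2517.33 mm⁴.
By symmetry the centroid is at mid-height, ȳ = 60 mm.
Transfer each piece to the horizontal centroidal axis using Ī + A·d² with d = y − 60:
  web: d = 0 mm → contributes +2 304 000 mm⁴
  top flange (beyond web): d = 56 mm → contributes +1 482 709 mm⁴
  bottom flange (beyond web): d = -56 mm → contributes +1 482 709 mm⁴
Total I = 5 269 419 mm⁴.

I_xx ≈ 5.269 × 10⁶ mm⁴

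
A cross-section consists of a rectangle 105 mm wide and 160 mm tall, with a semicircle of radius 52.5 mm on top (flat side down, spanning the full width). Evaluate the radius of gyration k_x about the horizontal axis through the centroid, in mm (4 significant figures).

Break the section into simple shapes (no overlaps), measuring from the bottom-left corner of the bounding box.
Rectangular body: 105 × 160, A = 16 800 mm², y = 80 mm, Ī = 35 840 000 mm⁴.
Semicircular cap: semicircle r = 52.5, A = 4329.51 mm², y = 182.282 mm, Ī = 833 814 mm⁴.
Centroid: ȳ = ΣA·y / ΣA = 100.958 mm.
Transfer each piece to the horizontal axis through the centroid using Ī + A·d² with d = y − 100.958:
  rectangular body: d = -20.9579 mm → contributes +43 219 099 mm⁴
  semicircular cap: d = 81.3238 mm → contributes +29 467 293 mm⁴
Total I = 72 686 391 mm⁴.
Radius of gyration: k = √(I/A) = √(72 686 391 / 21129.5) = 58.6519 mm.

k_x ≈ 58.65 mm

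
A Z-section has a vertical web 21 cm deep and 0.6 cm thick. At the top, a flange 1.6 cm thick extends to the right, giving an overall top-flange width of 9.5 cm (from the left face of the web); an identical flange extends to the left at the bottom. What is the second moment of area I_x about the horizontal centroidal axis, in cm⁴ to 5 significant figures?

I_x ≈ 3148.8 cm⁴

Decompose the section into non-overlapping parts with the origin at the bottom-left of its bounding rectangle.
Web: 0.6 × 21, A = 12.6 cm², y = 10.5 cm, Ī = 463.05 cm⁴.
Top flange (beyond web): 8.9 × 1.6, A = 14.24 cm², y = 20.2 cm, Ī = 3.037867 cm⁴.
Bottom flange (beyond web): 8.9 × 1.6, A = 14.24 cm², y = 0.8 cm, Ī = 3.037867 cm⁴.
Centroid: ȳ = ΣA·y / ΣA = 10.5 cm.
Transfer each piece to the horizontal centroidal axis using Ī + A·d² with d = y − 10.5:
  web: d = 0 cm → contributes +463.05 cm⁴
  top flange (beyond web): d = 9.7 cm → contributes +1342.879 cm⁴
  bottom flange (beyond web): d = -9.7 cm → contributes +1342.879 cm⁴
Total I = 3148.809 cm⁴.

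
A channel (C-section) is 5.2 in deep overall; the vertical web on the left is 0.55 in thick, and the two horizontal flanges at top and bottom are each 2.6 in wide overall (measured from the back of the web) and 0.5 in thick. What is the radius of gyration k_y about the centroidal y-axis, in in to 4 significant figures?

Split into non-overlapping primitives; take the origin at the lower-left of the bounding box.
Web: 0.55 × 5.2, A = 2.86 in², x = 0.275 in, Ī = 0.0720958 in⁴.
Top flange (beyond web): 2.05 × 0.5, A = 1.025 in², x = 1.575 in, Ī = 0.358964 in⁴.
Bottom flange (beyond web): 2.05 × 0.5, A = 1.025 in², x = 1.575 in, Ī = 0.358964 in⁴.
Centroid: x̄ = ΣA·x / ΣA = 0.81777 in.
Transfer each piece to the centroidal y-axis using Ī + A·d² with d = x − 0.81777:
  web: d = -0.54277 in → contributes +0.914649 in⁴
  top flange (beyond web): d = 0.75723 in → contributes +0.946696 in⁴
  bottom flange (beyond web): d = 0.75723 in → contributes +0.946696 in⁴
Total I = 2.80804 in⁴.
Radius of gyration: k = √(I/A) = √(2.80804 / 4.91) = 0.756242 in.

k_y ≈ 0.7562 in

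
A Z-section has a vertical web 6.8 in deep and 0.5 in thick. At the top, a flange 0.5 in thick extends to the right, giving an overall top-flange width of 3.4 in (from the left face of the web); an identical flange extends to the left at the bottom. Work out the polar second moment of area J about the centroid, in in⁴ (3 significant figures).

J ≈ 52.4 in⁴

Split into non-overlapping primitives; take the origin at the lower-left of the bounding box.
Web: 0.5 × 6.8, A = 3.4 in², y = 3.4 in, Ī = 13.101 in⁴.
Top flange (beyond web): 2.9 × 0.5, A = 1.45 in², y = 6.55 in, Ī = 0.030208 in⁴.
Bottom flange (beyond web): 2.9 × 0.5, A = 1.45 in², y = 0.25 in, Ī = 0.030208 in⁴.
Centroid: ȳ = ΣA·y / ΣA = 3.4 in.
Transfer each piece to the centroidal x-axis using Ī + A·d² with d = y − 3.4:
  web: d = 0 in → contributes +13.101 in⁴
  top flange (beyond web): d = 3.15 in → contributes +14.418 in⁴
  bottom flange (beyond web): d = -3.15 in → contributes +14.418 in⁴
Total I = 41.937 in⁴.
For the y-axis: x̄ = 3.15 in.
Repeating about the centroidal y-axis gives I_y = 10.484 in⁴.
Polar second moment: J = I_x + I_y = 52.421 in⁴.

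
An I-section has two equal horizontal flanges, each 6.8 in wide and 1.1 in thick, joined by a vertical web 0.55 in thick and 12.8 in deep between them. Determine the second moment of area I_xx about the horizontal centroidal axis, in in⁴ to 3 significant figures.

I_xx ≈ 820 in⁴

Break the section into simple shapes (no overlaps), measuring from the bottom-left corner of the bounding box.
Bottom flange: 6.8 × 1.1, A = 7.48 in², y = 0.55 in, Ī = 0.75423 in⁴.
Web: 0.55 × 12.8, A = 7.04 in², y = 7.5 in, Ī = 96.119 in⁴.
Top flange: 6.8 × 1.1, A = 7.48 in², y = 14.45 in, Ī = 0.75423 in⁴.
By symmetry the centroid is at mid-height, ȳ = 7.5 in.
Transfer each piece to the horizontal centroidal axis using Ī + A·d² with d = y − 7.5:
  bottom flange: d = -6.95 in → contributes +362.06 in⁴
  web: d = 0 in → contributes +96.119 in⁴
  top flange: d = 6.95 in → contributes +362.06 in⁴
Total I = 820.23 in⁴.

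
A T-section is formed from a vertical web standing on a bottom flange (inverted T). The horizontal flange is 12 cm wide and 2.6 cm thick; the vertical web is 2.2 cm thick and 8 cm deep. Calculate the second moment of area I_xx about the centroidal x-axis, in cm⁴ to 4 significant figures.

Split into non-overlapping primitives; take the origin at the lower-left of the bounding box.
Flange: 12 × 2.6, A = 31.2 cm², y = 1.3 cm, Ī = 17.576 cm⁴.
Web: 2.2 × 8, A = 17.6 cm², y = 6.6 cm, Ī = 93.8667 cm⁴.
Centroid: ȳ = ΣA·y / ΣA = 3.21148 cm.
Transfer each piece to the centroidal x-axis using Ī + A·d² with d = y − 3.21148:
  flange: d = -1.91148 cm → contributes +131.573 cm⁴
  web: d = 3.38852 cm → contributes +295.952 cm⁴
Total I = 427.524 cm⁴.

I_xx ≈ 427.5 cm⁴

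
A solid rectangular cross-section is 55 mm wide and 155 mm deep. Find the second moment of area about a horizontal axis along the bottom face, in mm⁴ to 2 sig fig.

I_base ≈ 6.8 × 10⁷ mm⁴

The section: 55 × 155, A = 8 525 mm², y = 77.5 mm, Ī = 17 067 760 mm⁴.
Transfer it to a horizontal axis along the bottom face using Ī + A·d² with d = y − 0:
  the section: d = 77.5 mm → contributes +68 271 042 mm⁴
Total I = 68 271 042 mm⁴.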